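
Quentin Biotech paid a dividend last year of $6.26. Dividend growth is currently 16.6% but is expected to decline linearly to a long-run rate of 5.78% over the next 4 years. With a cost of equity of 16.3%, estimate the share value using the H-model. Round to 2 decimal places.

$75.82

H-model: P₀ = D₀[(1+g_L) + H(g_S−g_L)]/(r−g_L), with H = 4/2 = 2.
P₀ = 6.26 × [(1+0.0578) + 2×(0.166−0.0578)] / (0.163−0.0578)
   = 6.26 × 1.2742 / 0.1052 = 75.8222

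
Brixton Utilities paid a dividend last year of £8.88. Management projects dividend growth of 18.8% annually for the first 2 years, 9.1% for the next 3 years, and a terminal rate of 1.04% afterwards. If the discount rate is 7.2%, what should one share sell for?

£243.20

Three-stage DDM. Project D₁…D_5; terminal Gordon value at t=5 with g = 0.0104; discount at r = 0.072.
D_1 = 10.5494
D_2 = 12.5327
D_3 = 13.6732
D_4 = 14.9175
D_5 = 16.2750
TV_5 = 16.4442/(0.072−0.0104) = 266.9517
P₀ = Σ Dₜ/(1+r)ᵗ + TV_5/(1+r)^5 = 243.2015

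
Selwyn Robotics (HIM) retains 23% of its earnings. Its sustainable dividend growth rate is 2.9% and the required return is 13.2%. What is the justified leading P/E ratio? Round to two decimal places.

7.48

Payout ratio b = 1 − 0.23 = 0.77.
Justified leading P/E = b/(r−g) = 0.77/(0.132−0.029) = 7.4757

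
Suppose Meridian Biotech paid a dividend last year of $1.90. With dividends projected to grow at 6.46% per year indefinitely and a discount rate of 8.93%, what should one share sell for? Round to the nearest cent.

$81.89

Gordon growth model: P₀ = D₁/(r − g). D₁ = 1.90 × (1 + 0.0646) = 2.0227.
P₀ = 2.0227 / (0.0893 − 0.0646) = 2.0227 / 0.0247 = 81.8923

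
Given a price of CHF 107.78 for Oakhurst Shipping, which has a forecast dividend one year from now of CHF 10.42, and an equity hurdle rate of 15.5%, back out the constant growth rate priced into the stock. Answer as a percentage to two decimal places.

From P₀ = D₁/(r − g), the implied growth is g = r − D₁/P₀.
g = 0.155 − 10.42/107.78 = 0.155 − 0.09668 = 0.05832

5.83%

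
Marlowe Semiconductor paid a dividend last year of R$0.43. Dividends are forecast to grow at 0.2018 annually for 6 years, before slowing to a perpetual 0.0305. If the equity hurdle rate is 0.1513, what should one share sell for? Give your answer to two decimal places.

Two-stage DDM. Project D₁…D_6 at 0.2018, terminal growth 0.0305, discount at r = 0.1513.
D_1 = 0.5168
D_2 = 0.6211
D_3 = 0.7464
D_4 = 0.8970
D_5 = 1.0780
D_6 = 1.2956
Terminal value at t=6: TV = D_7/(r−g) = 1.3351/(0.1513−0.0305) = 11.0520
P₀ = 0.5168/(1+0.1513)^1 + 0.6211/(1+0.1513)^2 + 0.7464/(1+0.1513)^3 + 0.8970/(1+0.1513)^4 + 1.0780/(1+0.1513)^5 + 1.2956/(1+0.1513)^6 + 11.0520/(1+0.1513)^6 = 7.7522

R$7.75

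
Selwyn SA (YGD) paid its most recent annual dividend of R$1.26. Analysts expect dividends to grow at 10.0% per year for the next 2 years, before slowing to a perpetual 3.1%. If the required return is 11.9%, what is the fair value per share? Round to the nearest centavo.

R$16.72

Two-stage DDM. Project D₁…D_2 at 0.1, terminal growth 0.031, discount at r = 0.119.
D_1 = 1.3860
D_2 = 1.5246
Terminal value at t=2: TV = D_3/(r−g) = 1.5719/(0.119−0.031) = 17.8621
P₀ = 1.3860/(1+0.119)^1 + 1.5246/(1+0.119)^2 + 17.8621/(1+0.119)^2 = 16.7212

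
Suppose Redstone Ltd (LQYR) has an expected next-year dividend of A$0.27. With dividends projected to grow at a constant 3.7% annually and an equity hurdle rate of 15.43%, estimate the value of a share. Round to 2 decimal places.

Gordon growth model: P₀ = D₁/(r − g), with D₁ = 0.27 given directly.
P₀ = 0.2700 / (0.1543 − 0.037) = 0.2700 / 0.1173 = 2.3018

A$2.30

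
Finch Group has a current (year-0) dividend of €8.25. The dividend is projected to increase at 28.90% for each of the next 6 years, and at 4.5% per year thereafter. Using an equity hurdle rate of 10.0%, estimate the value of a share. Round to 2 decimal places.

Two-stage DDM. Project D₁…D_6 at 0.289, terminal growth 0.045, discount at r = 0.1.
D_1 = 10.6342
D_2 = 13.7075
D_3 = 17.6690
D_4 = 22.7754
D_5 = 29.3575
D_6 = 37.8418
Terminal value at t=6: TV = D_7/(r−g) = 39.5447/(0.1−0.045) = 718.9936
P₀ = 10.6342/(1+0.1)^1 + 13.7075/(1+0.1)^2 + 17.6690/(1+0.1)^3 + 22.7754/(1+0.1)^4 + 29.3575/(1+0.1)^5 + 37.8418/(1+0.1)^6 + 718.9936/(1+0.1)^6 = 495.2695

€495.27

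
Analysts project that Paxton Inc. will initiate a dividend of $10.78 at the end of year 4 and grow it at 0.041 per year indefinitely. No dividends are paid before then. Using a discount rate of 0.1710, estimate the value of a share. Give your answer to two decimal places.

$51.64

Deferred-dividend DDM. At t=3 the remaining stream is a growing perpetuity with first payment D_4 = 10.78.
V_3 = D_4/(r−g) = 10.78/(0.171−0.041) = 82.9231
P₀ = V_3/(1+r)^3 = 82.9231/(1+0.171)^3 = 51.6422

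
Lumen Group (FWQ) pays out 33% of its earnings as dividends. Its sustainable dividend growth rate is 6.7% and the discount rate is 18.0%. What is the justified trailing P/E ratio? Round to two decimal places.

Justified trailing P/E = b(1+g)/(r−g) = 0.33×(1+0.067)/(0.18−0.067) = 3.1160

3.12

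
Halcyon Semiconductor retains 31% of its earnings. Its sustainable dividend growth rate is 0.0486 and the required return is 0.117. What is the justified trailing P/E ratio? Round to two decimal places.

Payout ratio b = 1 − 0.31 = 0.69.
Justified trailing P/E = b(1+g)/(r−g) = 0.69×(1+0.0486)/(0.117−0.0486) = 10.5780

10.58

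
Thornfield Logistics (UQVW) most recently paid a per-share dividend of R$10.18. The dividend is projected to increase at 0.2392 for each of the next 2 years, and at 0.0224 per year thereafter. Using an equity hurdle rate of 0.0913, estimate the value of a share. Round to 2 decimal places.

R$219.47

Two-stage DDM. Project D₁…D_2 at 0.2392, terminal growth 0.0224, discount at r = 0.0913.
D_1 = 12.6151
D_2 = 15.6326
Terminal value at t=2: TV = D_3/(r−g) = 15.9827/(0.0913−0.0224) = 231.9702
P₀ = 12.6151/(1+0.0913)^1 + 15.6326/(1+0.0913)^2 + 231.9702/(1+0.0913)^2 = 219.4657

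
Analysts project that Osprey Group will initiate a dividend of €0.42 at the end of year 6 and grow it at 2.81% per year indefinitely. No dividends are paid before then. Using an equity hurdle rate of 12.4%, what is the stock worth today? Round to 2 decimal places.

Deferred-dividend DDM. At t=5 the remaining stream is a growing perpetuity with first payment D_6 = 0.42.
V_5 = D_6/(r−g) = 0.42/(0.124−0.0281) = 4.3796
P₀ = V_5/(1+r)^5 = 4.3796/(1+0.124)^5 = 2.4412

€2.44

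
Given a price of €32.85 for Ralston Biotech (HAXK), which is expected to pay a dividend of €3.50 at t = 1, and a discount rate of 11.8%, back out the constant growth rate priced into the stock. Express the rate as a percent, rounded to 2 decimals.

1.15%

From P₀ = D₁/(r − g), the implied growth is g = r − D₁/P₀.
g = 0.118 − 3.50/32.85 = 0.118 − 0.10654 = 0.01146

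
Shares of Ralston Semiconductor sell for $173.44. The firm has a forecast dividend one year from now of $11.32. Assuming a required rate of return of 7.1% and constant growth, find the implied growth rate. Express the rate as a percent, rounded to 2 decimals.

From P₀ = D₁/(r − g), the implied growth is g = r − D₁/P₀.
g = 0.071 − 11.32/173.44 = 0.071 − 0.06527 = 0.00573

0.57%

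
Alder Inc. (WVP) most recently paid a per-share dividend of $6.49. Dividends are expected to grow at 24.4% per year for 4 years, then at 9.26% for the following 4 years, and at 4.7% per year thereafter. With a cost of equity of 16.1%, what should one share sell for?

Three-stage DDM. Project D₁…D_8; terminal Gordon value at t=8 with g = 0.047; discount at r = 0.161.
D_1 = 8.0736
D_2 = 10.0435
D_3 = 12.4941
D_4 = 15.5427
D_5 = 16.9819
D_6 = 18.5545
D_7 = 20.2726
D_8 = 22.1499
TV_8 = 23.1909/(0.161−0.047) = 203.4290
P₀ = Σ Dₜ/(1+r)ᵗ + TV_8/(1+r)^8 = 122.0348

$122.03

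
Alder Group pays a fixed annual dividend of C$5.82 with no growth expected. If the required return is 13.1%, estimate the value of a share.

Zero-growth DDM (perpetuity): P₀ = D/r = 5.82 / 0.131 = 44.4275

C$44.43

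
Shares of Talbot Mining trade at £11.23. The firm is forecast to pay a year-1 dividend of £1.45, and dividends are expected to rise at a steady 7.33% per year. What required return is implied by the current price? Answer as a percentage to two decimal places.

Rearranging the constant-growth DDM: r = D₁/P₀ + g.
r = 1.4500 / 11.23 + 0.0733 = 0.12912 + 0.0733 = 0.20242

20.24%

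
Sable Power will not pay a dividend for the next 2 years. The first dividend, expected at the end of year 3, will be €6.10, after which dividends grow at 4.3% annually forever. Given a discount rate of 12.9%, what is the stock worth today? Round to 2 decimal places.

Deferred-dividend DDM. At t=2 the remaining stream is a growing perpetuity with first payment D_3 = 6.10.
V_2 = D_3/(r−g) = 6.10/(0.129−0.043) = 70.9302
P₀ = V_2/(1+r)^2 = 70.9302/(1+0.129)^2 = 55.6472

€55.65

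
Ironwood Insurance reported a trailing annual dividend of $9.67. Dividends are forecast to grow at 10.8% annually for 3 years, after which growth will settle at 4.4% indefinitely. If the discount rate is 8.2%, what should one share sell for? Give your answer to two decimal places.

$315.71

Two-stage DDM. Project D₁…D_3 at 0.108, terminal growth 0.044, discount at r = 0.082.
D_1 = 10.7144
D_2 = 11.8715
D_3 = 13.1536
Terminal value at t=3: TV = D_4/(r−g) = 13.7324/(0.082−0.044) = 361.3788
P₀ = 10.7144/(1+0.082)^1 + 11.8715/(1+0.082)^2 + 13.1536/(1+0.082)^3 + 361.3788/(1+0.082)^3 = 315.7129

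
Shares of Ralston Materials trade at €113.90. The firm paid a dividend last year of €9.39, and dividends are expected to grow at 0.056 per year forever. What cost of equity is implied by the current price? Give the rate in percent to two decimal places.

Rearranging the constant-growth DDM: r = D₁/P₀ + g.
D₁ = 9.39 × (1 + 0.056) = 9.9158.
r = 9.9158 / 113.90 + 0.056 = 0.08706 + 0.056 = 0.14306

14.31%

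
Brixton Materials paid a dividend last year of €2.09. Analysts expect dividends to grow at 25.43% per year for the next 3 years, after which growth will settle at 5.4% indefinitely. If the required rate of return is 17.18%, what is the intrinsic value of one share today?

Two-stage DDM. Project D₁…D_3 at 0.2543, terminal growth 0.054, discount at r = 0.1718.
D_1 = 2.6215
D_2 = 3.2881
D_3 = 4.1243
Terminal value at t=3: TV = D_4/(r−g) = 4.3470/(0.1718−0.054) = 36.9017
P₀ = 2.6215/(1+0.1718)^1 + 3.2881/(1+0.1718)^2 + 4.1243/(1+0.1718)^3 + 36.9017/(1+0.1718)^3 = 30.1293

€30.13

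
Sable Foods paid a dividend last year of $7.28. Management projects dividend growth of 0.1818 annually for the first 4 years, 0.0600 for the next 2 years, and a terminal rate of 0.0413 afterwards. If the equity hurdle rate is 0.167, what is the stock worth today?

$95.65

Three-stage DDM. Project D₁…D_6; terminal Gordon value at t=6 with g = 0.0413; discount at r = 0.167.
D_1 = 8.6035
D_2 = 10.1676
D_3 = 12.0161
D_4 = 14.2006
D_5 = 15.0527
D_6 = 15.9558
TV_6 = 16.6148/(0.167−0.0413) = 132.1781
P₀ = Σ Dₜ/(1+r)ᵗ + TV_6/(1+r)^6 = 95.6542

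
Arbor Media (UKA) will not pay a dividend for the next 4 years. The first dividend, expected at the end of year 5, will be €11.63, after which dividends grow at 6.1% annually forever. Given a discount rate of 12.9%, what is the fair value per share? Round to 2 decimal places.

€105.27

Deferred-dividend DDM. At t=4 the remaining stream is a growing perpetuity with first payment D_5 = 11.63.
V_4 = D_5/(r−g) = 11.63/(0.129−0.061) = 171.0294
P₀ = V_4/(1+r)^4 = 171.0294/(1+0.129)^4 = 105.2677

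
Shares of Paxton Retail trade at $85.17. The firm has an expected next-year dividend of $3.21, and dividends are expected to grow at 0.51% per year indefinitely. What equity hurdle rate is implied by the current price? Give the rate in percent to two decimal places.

Rearranging the constant-growth DDM: r = D₁/P₀ + g.
r = 3.2100 / 85.17 + 0.0051 = 0.03769 + 0.0051 = 0.04279

4.28%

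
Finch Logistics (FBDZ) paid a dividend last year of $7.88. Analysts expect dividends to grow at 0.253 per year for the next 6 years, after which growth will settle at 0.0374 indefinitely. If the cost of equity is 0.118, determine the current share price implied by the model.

$272.80

Two-stage DDM. Project D₁…D_6 at 0.253, terminal growth 0.0374, discount at r = 0.118.
D_1 = 9.8736
D_2 = 12.3717
D_3 = 15.5017
D_4 = 19.4236
D_5 = 24.3378
D_6 = 30.4953
Terminal value at t=6: TV = D_7/(r−g) = 31.6358/(0.118−0.0374) = 392.5038
P₀ = 9.8736/(1+0.118)^1 + 12.3717/(1+0.118)^2 + 15.5017/(1+0.118)^3 + 19.4236/(1+0.118)^4 + 24.3378/(1+0.118)^5 + 30.4953/(1+0.118)^6 + 392.5038/(1+0.118)^6 = 272.8041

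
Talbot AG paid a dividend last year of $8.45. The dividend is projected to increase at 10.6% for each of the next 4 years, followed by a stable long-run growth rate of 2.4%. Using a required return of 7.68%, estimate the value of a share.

Two-stage DDM. Project D₁…D_4 at 0.106, terminal growth 0.024, discount at r = 0.0768.
D_1 = 9.3457
D_2 = 10.3363
D_3 = 11.4320
D_4 = 12.6438
Terminal value at t=4: TV = D_5/(r−g) = 12.9472/(0.0768−0.024) = 245.2129
P₀ = 9.3457/(1+0.0768)^1 + 10.3363/(1+0.0768)^2 + 11.4320/(1+0.0768)^3 + 12.6438/(1+0.0768)^4 + 245.2129/(1+0.0768)^4 = 218.5453

$218.55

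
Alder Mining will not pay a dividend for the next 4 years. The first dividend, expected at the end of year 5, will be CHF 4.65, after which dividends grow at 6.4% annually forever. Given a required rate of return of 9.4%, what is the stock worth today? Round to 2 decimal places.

CHF 108.21

Deferred-dividend DDM. At t=4 the remaining stream is a growing perpetuity with first payment D_5 = 4.65.
V_4 = D_5/(r−g) = 4.65/(0.094−0.064) = 155.0000
P₀ = V_4/(1+r)^4 = 155.0000/(1+0.094)^4 = 108.2088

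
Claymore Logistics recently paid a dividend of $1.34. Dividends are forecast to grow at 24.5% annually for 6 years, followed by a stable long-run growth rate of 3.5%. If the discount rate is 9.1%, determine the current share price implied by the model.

$67.78

Two-stage DDM. Project D₁…D_6 at 0.245, terminal growth 0.035, discount at r = 0.091.
D_1 = 1.6683
D_2 = 2.0770
D_3 = 2.5859
D_4 = 3.2195
D_5 = 4.0082
D_6 = 4.9902
Terminal value at t=6: TV = D_7/(r−g) = 5.1649/(0.091−0.035) = 92.2302
P₀ = 1.6683/(1+0.091)^1 + 2.0770/(1+0.091)^2 + 2.5859/(1+0.091)^3 + 3.2195/(1+0.091)^4 + 4.0082/(1+0.091)^5 + 4.9902/(1+0.091)^6 + 92.2302/(1+0.091)^6 = 67.7823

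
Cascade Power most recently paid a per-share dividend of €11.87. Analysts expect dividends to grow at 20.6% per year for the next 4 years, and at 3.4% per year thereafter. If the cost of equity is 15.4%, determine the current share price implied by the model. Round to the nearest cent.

€175.07

Two-stage DDM. Project D₁…D_4 at 0.206, terminal growth 0.034, discount at r = 0.154.
D_1 = 14.3152
D_2 = 17.2642
D_3 = 20.8206
D_4 = 25.1096
Terminal value at t=4: TV = D_5/(r−g) = 25.9633/(0.154−0.034) = 216.3611
P₀ = 14.3152/(1+0.154)^1 + 17.2642/(1+0.154)^2 + 20.8206/(1+0.154)^3 + 25.1096/(1+0.154)^4 + 216.3611/(1+0.154)^4 = 175.0741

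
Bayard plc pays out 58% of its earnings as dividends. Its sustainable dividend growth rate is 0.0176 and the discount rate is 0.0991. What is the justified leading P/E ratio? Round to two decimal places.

7.12

Justified leading P/E = b/(r−g) = 0.58/(0.0991−0.0176) = 7.1166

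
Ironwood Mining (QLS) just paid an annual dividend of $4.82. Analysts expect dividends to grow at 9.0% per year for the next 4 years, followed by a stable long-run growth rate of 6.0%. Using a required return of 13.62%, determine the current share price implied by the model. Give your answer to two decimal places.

$74.19

Two-stage DDM. Project D₁…D_4 at 0.09, terminal growth 0.06, discount at r = 0.1362.
D_1 = 5.2538
D_2 = 5.7266
D_3 = 6.2420
D_4 = 6.8038
Terminal value at t=4: TV = D_5/(r−g) = 7.2121/(0.1362−0.06) = 94.6464
P₀ = 5.2538/(1+0.1362)^1 + 5.7266/(1+0.1362)^2 + 6.2420/(1+0.1362)^3 + 6.8038/(1+0.1362)^4 + 94.6464/(1+0.1362)^4 = 74.1899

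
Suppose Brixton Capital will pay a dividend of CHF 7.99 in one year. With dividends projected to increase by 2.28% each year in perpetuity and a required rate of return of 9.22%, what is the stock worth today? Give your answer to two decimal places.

CHF 115.13

Gordon growth model: P₀ = D₁/(r − g), with D₁ = 7.99 given directly.
P₀ = 7.9900 / (0.0922 − 0.0228) = 7.9900 / 0.0694 = 115.1297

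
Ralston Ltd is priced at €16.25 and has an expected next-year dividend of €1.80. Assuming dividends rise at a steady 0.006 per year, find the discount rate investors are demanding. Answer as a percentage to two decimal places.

11.68%

Rearranging the constant-growth DDM: r = D₁/P₀ + g.
r = 1.8000 / 16.25 + 0.006 = 0.11077 + 0.006 = 0.11677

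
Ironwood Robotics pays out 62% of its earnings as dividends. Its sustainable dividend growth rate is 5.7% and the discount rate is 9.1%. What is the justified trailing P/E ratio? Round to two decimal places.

19.27

Justified trailing P/E = b(1+g)/(r−g) = 0.62×(1+0.057)/(0.091−0.057) = 19.2747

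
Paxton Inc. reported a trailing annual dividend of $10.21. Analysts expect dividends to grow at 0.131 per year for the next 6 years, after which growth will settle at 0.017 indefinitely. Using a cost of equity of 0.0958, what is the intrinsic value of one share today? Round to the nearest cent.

$227.83

Two-stage DDM. Project D₁…D_6 at 0.131, terminal growth 0.017, discount at r = 0.0958.
D_1 = 11.5475
D_2 = 13.0602
D_3 = 14.7711
D_4 = 16.7061
D_5 = 18.8946
D_6 = 21.3698
Terminal value at t=6: TV = D_7/(r−g) = 21.7331/(0.0958−0.017) = 275.8012
P₀ = 11.5475/(1+0.0958)^1 + 13.0602/(1+0.0958)^2 + 14.7711/(1+0.0958)^3 + 16.7061/(1+0.0958)^4 + 18.8946/(1+0.0958)^5 + 21.3698/(1+0.0958)^6 + 275.8012/(1+0.0958)^6 = 227.8255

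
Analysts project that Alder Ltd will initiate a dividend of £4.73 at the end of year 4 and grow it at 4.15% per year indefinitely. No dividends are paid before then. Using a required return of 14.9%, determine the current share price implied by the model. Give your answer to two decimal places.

Deferred-dividend DDM. At t=3 the remaining stream is a growing perpetuity with first payment D_4 = 4.73.
V_3 = D_4/(r−g) = 4.73/(0.149−0.0415) = 44.0000
P₀ = V_3/(1+r)^3 = 44.0000/(1+0.149)^3 = 29.0063

£29.01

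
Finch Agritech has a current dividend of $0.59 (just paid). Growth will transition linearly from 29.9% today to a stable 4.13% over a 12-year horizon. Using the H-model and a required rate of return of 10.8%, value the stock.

$22.89

H-model: P₀ = D₀[(1+g_L) + H(g_S−g_L)]/(r−g_L), with H = 12/2 = 6.
P₀ = 0.59 × [(1+0.0413) + 6×(0.299−0.0413)] / (0.108−0.0413)
   = 0.59 × 2.5875 / 0.0667 = 22.8879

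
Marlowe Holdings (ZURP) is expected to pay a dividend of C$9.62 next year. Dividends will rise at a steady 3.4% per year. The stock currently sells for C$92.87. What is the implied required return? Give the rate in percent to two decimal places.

Rearranging the constant-growth DDM: r = D₁/P₀ + g.
r = 9.6200 / 92.87 + 0.034 = 0.10359 + 0.034 = 0.13759

13.76%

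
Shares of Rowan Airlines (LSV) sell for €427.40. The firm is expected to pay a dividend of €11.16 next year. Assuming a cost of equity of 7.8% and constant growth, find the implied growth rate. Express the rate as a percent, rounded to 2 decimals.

From P₀ = D₁/(r − g), the implied growth is g = r − D₁/P₀.
g = 0.078 − 11.16/427.40 = 0.078 − 0.02611 = 0.05189

5.19%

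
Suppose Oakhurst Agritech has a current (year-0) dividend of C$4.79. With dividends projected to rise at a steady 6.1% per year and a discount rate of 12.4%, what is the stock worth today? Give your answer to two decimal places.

C$80.67

Gordon growth model: P₀ = D₁/(r − g). D₁ = 4.79 × (1 + 0.061) = 5.0822.
P₀ = 5.0822 / (0.124 − 0.061) = 5.0822 / 0.063 = 80.6697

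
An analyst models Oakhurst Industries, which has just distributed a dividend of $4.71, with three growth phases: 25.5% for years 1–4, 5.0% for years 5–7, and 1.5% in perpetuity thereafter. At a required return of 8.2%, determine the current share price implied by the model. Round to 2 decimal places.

Three-stage DDM. Project D₁…D_7; terminal Gordon value at t=7 with g = 0.015; discount at r = 0.082.
D_1 = 5.9110
D_2 = 7.4184
D_3 = 9.3101
D_4 = 11.6841
D_5 = 12.2683
D_6 = 12.8817
D_7 = 13.5258
TV_7 = 13.7287/(0.082−0.015) = 204.9061
P₀ = Σ Dₜ/(1+r)ᵗ + TV_7/(1+r)^7 = 169.7879

$169.79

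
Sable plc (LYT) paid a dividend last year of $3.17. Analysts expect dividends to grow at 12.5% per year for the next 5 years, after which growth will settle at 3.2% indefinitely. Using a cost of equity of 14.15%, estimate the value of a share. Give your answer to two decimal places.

Two-stage DDM. Project D₁…D_5 at 0.125, terminal growth 0.032, discount at r = 0.1415.
D_1 = 3.5663
D_2 = 4.0120
D_3 = 4.5135
D_4 = 5.0777
D_5 = 5.7124
Terminal value at t=5: TV = D_6/(r−g) = 5.8952/(0.1415−0.032) = 53.8378
P₀ = 3.5663/(1+0.1415)^1 + 4.0120/(1+0.1415)^2 + 4.5135/(1+0.1415)^3 + 5.0777/(1+0.1415)^4 + 5.7124/(1+0.1415)^5 + 53.8378/(1+0.1415)^5 = 42.9542

$42.95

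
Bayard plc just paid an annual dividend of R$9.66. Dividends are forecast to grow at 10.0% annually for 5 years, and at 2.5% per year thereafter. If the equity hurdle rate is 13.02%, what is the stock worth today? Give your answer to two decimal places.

R$126.76

Two-stage DDM. Project D₁…D_5 at 0.1, terminal growth 0.025, discount at r = 0.1302.
D_1 = 10.6260
D_2 = 11.6886
D_3 = 12.8575
D_4 = 14.1432
D_5 = 15.5575
Terminal value at t=5: TV = D_6/(r−g) = 15.9465/(0.1302−0.025) = 151.5824
P₀ = 10.6260/(1+0.1302)^1 + 11.6886/(1+0.1302)^2 + 12.8575/(1+0.1302)^3 + 14.1432/(1+0.1302)^4 + 15.5575/(1+0.1302)^5 + 151.5824/(1+0.1302)^5 = 126.7634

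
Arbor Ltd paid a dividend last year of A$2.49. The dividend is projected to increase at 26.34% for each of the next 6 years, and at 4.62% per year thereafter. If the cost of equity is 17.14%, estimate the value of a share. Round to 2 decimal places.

Two-stage DDM. Project D₁…D_6 at 0.2634, terminal growth 0.0462, discount at r = 0.1714.
D_1 = 3.1459
D_2 = 3.9745
D_3 = 5.0214
D_4 = 6.3440
D_5 = 8.0150
D_6 = 10.1262
Terminal value at t=6: TV = D_7/(r−g) = 10.5940/(0.1714−0.0462) = 84.6165
P₀ = 3.1459/(1+0.1714)^1 + 3.9745/(1+0.1714)^2 + 5.0214/(1+0.1714)^3 + 6.3440/(1+0.1714)^4 + 8.0150/(1+0.1714)^5 + 10.1262/(1+0.1714)^6 + 84.6165/(1+0.1714)^6 = 52.3795

A$52.38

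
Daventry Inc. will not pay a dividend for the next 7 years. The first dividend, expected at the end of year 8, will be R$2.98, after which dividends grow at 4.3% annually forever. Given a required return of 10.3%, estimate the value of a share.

Deferred-dividend DDM. At t=7 the remaining stream is a growing perpetuity with first payment D_8 = 2.98.
V_7 = D_8/(r−g) = 2.98/(0.103−0.043) = 49.6667
P₀ = V_7/(1+r)^7 = 49.6667/(1+0.103)^7 = 25.0056

R$25.01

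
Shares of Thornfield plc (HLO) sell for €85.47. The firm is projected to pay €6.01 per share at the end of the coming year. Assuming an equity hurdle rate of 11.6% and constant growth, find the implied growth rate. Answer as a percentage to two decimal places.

4.57%

From P₀ = D₁/(r − g), the implied growth is g = r − D₁/P₀.
g = 0.116 − 6.01/85.47 = 0.116 − 0.07032 = 0.04568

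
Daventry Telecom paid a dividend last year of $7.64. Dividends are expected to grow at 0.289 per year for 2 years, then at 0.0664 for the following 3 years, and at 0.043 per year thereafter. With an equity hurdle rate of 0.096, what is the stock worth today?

$241.14

Three-stage DDM. Project D₁…D_5; terminal Gordon value at t=5 with g = 0.043; discount at r = 0.096.
D_1 = 9.8480
D_2 = 12.6940
D_3 = 13.5369
D_4 = 14.4358
D_5 = 15.3943
TV_5 = 16.0562/(0.096−0.043) = 302.9480
P₀ = Σ Dₜ/(1+r)ᵗ + TV_5/(1+r)^5 = 241.1387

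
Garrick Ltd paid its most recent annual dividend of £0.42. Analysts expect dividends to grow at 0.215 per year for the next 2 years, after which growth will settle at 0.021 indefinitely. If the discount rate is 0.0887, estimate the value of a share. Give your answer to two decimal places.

Two-stage DDM. Project D₁…D_2 at 0.215, terminal growth 0.021, discount at r = 0.0887.
D_1 = 0.5103
D_2 = 0.6200
Terminal value at t=2: TV = D_3/(r−g) = 0.6330/(0.0887−0.021) = 9.3506
P₀ = 0.5103/(1+0.0887)^1 + 0.6200/(1+0.0887)^2 + 9.3506/(1+0.0887)^2 = 8.8808

£8.88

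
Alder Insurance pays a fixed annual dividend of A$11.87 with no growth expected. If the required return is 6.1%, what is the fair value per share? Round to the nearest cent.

Zero-growth DDM (perpetuity): P₀ = D/r = 11.87 / 0.061 = 194.5902

A$194.59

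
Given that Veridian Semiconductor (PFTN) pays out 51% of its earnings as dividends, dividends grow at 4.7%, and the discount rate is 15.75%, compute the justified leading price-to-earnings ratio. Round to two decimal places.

4.62

Justified leading P/E = b/(r−g) = 0.51/(0.1575−0.047) = 4.6154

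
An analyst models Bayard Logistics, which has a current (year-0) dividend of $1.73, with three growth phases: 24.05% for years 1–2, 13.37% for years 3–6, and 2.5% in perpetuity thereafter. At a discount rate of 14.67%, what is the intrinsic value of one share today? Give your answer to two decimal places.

Three-stage DDM. Project D₁…D_6; terminal Gordon value at t=6 with g = 0.025; discount at r = 0.1467.
D_1 = 2.1461
D_2 = 2.6622
D_3 = 3.0181
D_4 = 3.4217
D_5 = 3.8791
D_6 = 4.3978
TV_6 = 4.5077/(0.1467−0.025) = 37.0395
P₀ = Σ Dₜ/(1+r)ᵗ + TV_6/(1+r)^6 = 28.0593

$28.06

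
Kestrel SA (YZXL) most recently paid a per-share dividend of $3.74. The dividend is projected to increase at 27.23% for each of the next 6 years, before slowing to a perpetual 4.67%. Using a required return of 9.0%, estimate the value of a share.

Two-stage DDM. Project D₁…D_6 at 0.2723, terminal growth 0.0467, discount at r = 0.09.
D_1 = 4.7584
D_2 = 6.0541
D_3 = 7.7027
D_4 = 9.8001
D_5 = 12.4686
D_6 = 15.8639
Terminal value at t=6: TV = D_7/(r−g) = 16.6047/(0.09−0.0467) = 383.4803
P₀ = 4.7584/(1+0.09)^1 + 6.0541/(1+0.09)^2 + 7.7027/(1+0.09)^3 + 9.8001/(1+0.09)^4 + 12.4686/(1+0.09)^5 + 15.8639/(1+0.09)^6 + 383.4803/(1+0.09)^6 = 268.5713

$268.57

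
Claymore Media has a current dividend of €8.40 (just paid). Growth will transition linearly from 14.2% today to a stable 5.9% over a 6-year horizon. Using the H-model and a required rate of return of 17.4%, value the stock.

€95.54

H-model: P₀ = D₀[(1+g_L) + H(g_S−g_L)]/(r−g_L), with H = 6/2 = 3.
P₀ = 8.40 × [(1+0.059) + 3×(0.142−0.059)] / (0.174−0.059)
   = 8.40 × 1.3080 / 0.115 = 95.5409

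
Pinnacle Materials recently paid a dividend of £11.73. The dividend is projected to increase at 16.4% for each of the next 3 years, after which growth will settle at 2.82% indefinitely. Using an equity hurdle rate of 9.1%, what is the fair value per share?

£273.35

Two-stage DDM. Project D₁…D_3 at 0.164, terminal growth 0.0282, discount at r = 0.091.
D_1 = 13.6537
D_2 = 15.8929
D_3 = 18.4994
Terminal value at t=3: TV = D_4/(r−g) = 19.0211/(0.091−0.0282) = 302.8830
P₀ = 13.6537/(1+0.091)^1 + 15.8929/(1+0.091)^2 + 18.4994/(1+0.091)^3 + 302.8830/(1+0.091)^3 = 273.3515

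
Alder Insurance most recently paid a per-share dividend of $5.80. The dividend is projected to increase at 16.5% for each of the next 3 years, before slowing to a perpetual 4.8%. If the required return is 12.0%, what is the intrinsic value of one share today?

$113.85

Two-stage DDM. Project D₁…D_3 at 0.165, terminal growth 0.048, discount at r = 0.12.
D_1 = 6.7570
D_2 = 7.8719
D_3 = 9.1708
Terminal value at t=3: TV = D_4/(r−g) = 9.6110/(0.12−0.048) = 133.4856
P₀ = 6.7570/(1+0.12)^1 + 7.8719/(1+0.12)^2 + 9.1708/(1+0.12)^3 + 133.4856/(1+0.12)^3 = 113.8485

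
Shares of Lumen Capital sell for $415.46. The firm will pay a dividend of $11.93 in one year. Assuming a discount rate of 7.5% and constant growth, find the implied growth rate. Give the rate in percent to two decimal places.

From P₀ = D₁/(r − g), the implied growth is g = r − D₁/P₀.
g = 0.075 − 11.93/415.46 = 0.075 − 0.02872 = 0.04628

4.63%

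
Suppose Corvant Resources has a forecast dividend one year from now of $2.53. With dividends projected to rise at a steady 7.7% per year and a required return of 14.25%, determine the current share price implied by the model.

Gordon growth model: P₀ = D₁/(r − g), with D₁ = 2.53 given directly.
P₀ = 2.5300 / (0.1425 − 0.077) = 2.5300 / 0.0655 = 38.6260

$38.63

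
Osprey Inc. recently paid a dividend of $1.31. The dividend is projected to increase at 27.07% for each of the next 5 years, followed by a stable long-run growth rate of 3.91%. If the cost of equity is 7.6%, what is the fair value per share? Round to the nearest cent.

Two-stage DDM. Project D₁…D_5 at 0.2707, terminal growth 0.0391, discount at r = 0.076.
D_1 = 1.6646
D_2 = 2.1152
D_3 = 2.6878
D_4 = 3.4154
D_5 = 4.3400
Terminal value at t=5: TV = D_6/(r−g) = 4.5097/(0.076−0.0391) = 122.2130
P₀ = 1.6646/(1+0.076)^1 + 2.1152/(1+0.076)^2 + 2.6878/(1+0.076)^3 + 3.4154/(1+0.076)^4 + 4.3400/(1+0.076)^5 + 122.2130/(1+0.076)^5 = 95.8223

$95.82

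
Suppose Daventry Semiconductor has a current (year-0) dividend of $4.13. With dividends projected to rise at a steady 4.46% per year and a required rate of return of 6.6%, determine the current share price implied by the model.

Gordon growth model: P₀ = D₁/(r − g). D₁ = 4.13 × (1 + 0.0446) = 4.3142.
P₀ = 4.3142 / (0.066 − 0.0446) = 4.3142 / 0.0214 = 201.5980

$201.60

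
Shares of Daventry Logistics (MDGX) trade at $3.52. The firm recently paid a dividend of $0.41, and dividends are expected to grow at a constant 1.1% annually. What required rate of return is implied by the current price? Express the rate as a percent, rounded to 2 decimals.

Rearranging the constant-growth DDM: r = D₁/P₀ + g.
D₁ = 0.41 × (1 + 0.011) = 0.4145.
r = 0.4145 / 3.52 + 0.011 = 0.11776 + 0.011 = 0.12876

12.88%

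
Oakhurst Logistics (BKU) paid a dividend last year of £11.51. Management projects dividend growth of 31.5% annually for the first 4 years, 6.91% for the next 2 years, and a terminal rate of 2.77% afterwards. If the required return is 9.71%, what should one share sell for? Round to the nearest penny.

£453.70

Three-stage DDM. Project D₁…D_6; terminal Gordon value at t=6 with g = 0.0277; discount at r = 0.0971.
D_1 = 15.1356
D_2 = 19.9034
D_3 = 26.1729
D_4 = 34.4174
D_5 = 36.7957
D_6 = 39.3382
TV_6 = 40.4279/(0.0971−0.0277) = 582.5348
P₀ = Σ Dₜ/(1+r)ᵗ + TV_6/(1+r)^6 = 453.6960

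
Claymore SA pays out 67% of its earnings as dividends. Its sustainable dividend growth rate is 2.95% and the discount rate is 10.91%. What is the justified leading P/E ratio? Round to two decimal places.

8.42

Justified leading P/E = b/(r−g) = 0.67/(0.1091−0.0295) = 8.4171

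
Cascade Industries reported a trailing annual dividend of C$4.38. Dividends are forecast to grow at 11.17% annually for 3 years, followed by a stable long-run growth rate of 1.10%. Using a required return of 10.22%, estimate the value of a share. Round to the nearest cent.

Two-stage DDM. Project D₁…D_3 at 0.1117, terminal growth 0.011, discount at r = 0.1022.
D_1 = 4.8692
D_2 = 5.4131
D_3 = 6.0178
Terminal value at t=3: TV = D_4/(r−g) = 6.0840/(0.1022−0.011) = 66.7104
P₀ = 4.8692/(1+0.1022)^1 + 5.4131/(1+0.1022)^2 + 6.0178/(1+0.1022)^3 + 66.7104/(1+0.1022)^3 = 63.1888

C$63.19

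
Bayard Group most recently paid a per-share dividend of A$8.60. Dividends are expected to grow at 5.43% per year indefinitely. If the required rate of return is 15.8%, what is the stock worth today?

Gordon growth model: P₀ = D₁/(r − g). D₁ = 8.60 × (1 + 0.0543) = 9.0670.
P₀ = 9.0670 / (0.158 − 0.0543) = 9.0670 / 0.1037 = 87.4347

A$87.43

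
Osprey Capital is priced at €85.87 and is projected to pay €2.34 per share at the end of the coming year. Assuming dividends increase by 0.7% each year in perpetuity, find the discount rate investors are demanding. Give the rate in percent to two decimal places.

3.43%

Rearranging the constant-growth DDM: r = D₁/P₀ + g.
r = 2.3400 / 85.87 + 0.007 = 0.02725 + 0.007 = 0.03425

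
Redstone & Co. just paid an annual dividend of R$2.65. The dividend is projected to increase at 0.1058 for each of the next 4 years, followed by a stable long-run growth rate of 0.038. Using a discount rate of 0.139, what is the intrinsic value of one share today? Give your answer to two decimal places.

R$34.05

Two-stage DDM. Project D₁…D_4 at 0.1058, terminal growth 0.038, discount at r = 0.139.
D_1 = 2.9304
D_2 = 3.2404
D_3 = 3.5832
D_4 = 3.9623
Terminal value at t=4: TV = D_5/(r−g) = 4.1129/(0.139−0.038) = 40.7219
P₀ = 2.9304/(1+0.139)^1 + 3.2404/(1+0.139)^2 + 3.5832/(1+0.139)^3 + 3.9623/(1+0.139)^4 + 40.7219/(1+0.139)^4 = 34.0452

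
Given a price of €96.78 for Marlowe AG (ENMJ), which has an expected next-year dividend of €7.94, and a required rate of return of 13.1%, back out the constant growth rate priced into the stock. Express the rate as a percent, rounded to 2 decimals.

4.90%

From P₀ = D₁/(r − g), the implied growth is g = r − D₁/P₀.
g = 0.131 − 7.94/96.78 = 0.131 − 0.08204 = 0.04896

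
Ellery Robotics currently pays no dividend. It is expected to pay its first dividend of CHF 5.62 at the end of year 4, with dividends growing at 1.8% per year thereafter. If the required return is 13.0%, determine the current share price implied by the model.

CHF 34.78

Deferred-dividend DDM. At t=3 the remaining stream is a growing perpetuity with first payment D_4 = 5.62.
V_3 = D_4/(r−g) = 5.62/(0.13−0.018) = 50.1786
P₀ = V_3/(1+r)^3 = 50.1786/(1+0.13)^3 = 34.7763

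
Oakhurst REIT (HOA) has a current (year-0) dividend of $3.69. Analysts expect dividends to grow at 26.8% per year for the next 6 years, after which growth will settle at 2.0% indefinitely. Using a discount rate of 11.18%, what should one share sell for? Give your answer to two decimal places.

Two-stage DDM. Project D₁…D_6 at 0.268, terminal growth 0.02, discount at r = 0.1118.
D_1 = 4.6789
D_2 = 5.9329
D_3 = 7.5229
D_4 = 9.5390
D_5 = 12.0955
D_6 = 15.3371
Terminal value at t=6: TV = D_7/(r−g) = 15.6438/(0.1118−0.02) = 170.4117
P₀ = 4.6789/(1+0.1118)^1 + 5.9329/(1+0.1118)^2 + 7.5229/(1+0.1118)^3 + 9.5390/(1+0.1118)^4 + 12.0955/(1+0.1118)^5 + 15.3371/(1+0.1118)^6 + 170.4117/(1+0.1118)^6 = 126.1934

$126.19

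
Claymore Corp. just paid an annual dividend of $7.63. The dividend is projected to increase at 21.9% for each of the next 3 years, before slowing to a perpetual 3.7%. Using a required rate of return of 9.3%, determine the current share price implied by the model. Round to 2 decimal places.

$224.59

Two-stage DDM. Project D₁…D_3 at 0.219, terminal growth 0.037, discount at r = 0.093.
D_1 = 9.3010
D_2 = 11.3379
D_3 = 13.8209
Terminal value at t=3: TV = D_4/(r−g) = 14.3323/(0.093−0.037) = 255.9331
P₀ = 9.3010/(1+0.093)^1 + 11.3379/(1+0.093)^2 + 13.8209/(1+0.093)^3 + 255.9331/(1+0.093)^3 = 224.5892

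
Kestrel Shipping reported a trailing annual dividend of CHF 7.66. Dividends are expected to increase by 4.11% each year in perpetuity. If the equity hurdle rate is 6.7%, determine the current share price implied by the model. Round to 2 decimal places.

CHF 307.91

Gordon growth model: P₀ = D₁/(r − g). D₁ = 7.66 × (1 + 0.0411) = 7.9748.
P₀ = 7.9748 / (0.067 − 0.0411) = 7.9748 / 0.0259 = 307.9083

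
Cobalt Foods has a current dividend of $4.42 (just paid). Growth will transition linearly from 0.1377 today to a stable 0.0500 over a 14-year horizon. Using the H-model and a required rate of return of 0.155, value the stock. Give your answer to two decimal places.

$70.04

H-model: P₀ = D₀[(1+g_L) + H(g_S−g_L)]/(r−g_L), with H = 14/2 = 7.
P₀ = 4.42 × [(1+0.05) + 7×(0.1377−0.05)] / (0.155−0.05)
   = 4.42 × 1.6639 / 0.105 = 70.0423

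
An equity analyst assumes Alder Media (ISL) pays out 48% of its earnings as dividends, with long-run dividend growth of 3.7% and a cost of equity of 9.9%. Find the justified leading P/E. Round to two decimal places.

Justified leading P/E = b/(r−g) = 0.48/(0.099−0.037) = 7.7419

7.74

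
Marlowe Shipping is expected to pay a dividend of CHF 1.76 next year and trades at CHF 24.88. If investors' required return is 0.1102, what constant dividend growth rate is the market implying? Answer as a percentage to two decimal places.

From P₀ = D₁/(r − g), the implied growth is g = r − D₁/P₀.
g = 0.1102 − 1.76/24.88 = 0.1102 − 0.07074 = 0.03946

3.95%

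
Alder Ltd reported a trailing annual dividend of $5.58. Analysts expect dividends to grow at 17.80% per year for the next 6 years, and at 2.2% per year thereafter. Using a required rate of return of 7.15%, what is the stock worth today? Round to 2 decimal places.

$250.68

Two-stage DDM. Project D₁…D_6 at 0.178, terminal growth 0.022, discount at r = 0.0715.
D_1 = 6.5732
D_2 = 7.7433
D_3 = 9.1216
D_4 = 10.7452
D_5 = 12.6579
D_6 = 14.9110
Terminal value at t=6: TV = D_7/(r−g) = 15.2390/(0.0715−0.022) = 307.8588
P₀ = 6.5732/(1+0.0715)^1 + 7.7433/(1+0.0715)^2 + 9.1216/(1+0.0715)^3 + 10.7452/(1+0.0715)^4 + 12.6579/(1+0.0715)^5 + 14.9110/(1+0.0715)^6 + 307.8588/(1+0.0715)^6 = 250.6822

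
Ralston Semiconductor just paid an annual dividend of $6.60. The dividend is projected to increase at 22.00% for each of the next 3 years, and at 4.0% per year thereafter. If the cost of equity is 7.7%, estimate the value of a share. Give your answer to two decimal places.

$295.19

Two-stage DDM. Project D₁…D_3 at 0.22, terminal growth 0.04, discount at r = 0.077.
D_1 = 8.0520
D_2 = 9.8234
D_3 = 11.9846
Terminal value at t=3: TV = D_4/(r−g) = 12.4640/(0.077−0.04) = 336.8643
P₀ = 8.0520/(1+0.077)^1 + 9.8234/(1+0.077)^2 + 11.9846/(1+0.077)^3 + 336.8643/(1+0.077)^3 = 295.1935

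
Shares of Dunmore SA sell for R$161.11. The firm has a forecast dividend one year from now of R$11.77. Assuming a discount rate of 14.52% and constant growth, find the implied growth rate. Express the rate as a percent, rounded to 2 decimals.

7.21%

From P₀ = D₁/(r − g), the implied growth is g = r − D₁/P₀.
g = 0.1452 − 11.77/161.11 = 0.1452 − 0.07306 = 0.07214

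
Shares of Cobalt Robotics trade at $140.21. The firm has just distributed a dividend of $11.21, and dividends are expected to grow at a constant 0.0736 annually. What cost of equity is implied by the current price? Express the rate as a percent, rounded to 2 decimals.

15.94%

Rearranging the constant-growth DDM: r = D₁/P₀ + g.
D₁ = 11.21 × (1 + 0.0736) = 12.0351.
r = 12.0351 / 140.21 + 0.0736 = 0.08584 + 0.0736 = 0.15944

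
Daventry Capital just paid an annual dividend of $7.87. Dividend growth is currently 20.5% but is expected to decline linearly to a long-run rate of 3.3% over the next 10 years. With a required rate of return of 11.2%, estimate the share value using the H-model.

$188.58

H-model: P₀ = D₀[(1+g_L) + H(g_S−g_L)]/(r−g_L), with H = 10/2 = 5.
P₀ = 7.87 × [(1+0.033) + 5×(0.205−0.033)] / (0.112−0.033)
   = 7.87 × 1.8930 / 0.079 = 188.5811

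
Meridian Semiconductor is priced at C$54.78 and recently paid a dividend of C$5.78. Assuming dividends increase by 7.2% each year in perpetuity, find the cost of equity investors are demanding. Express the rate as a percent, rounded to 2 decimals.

18.51%

Rearranging the constant-growth DDM: r = D₁/P₀ + g.
D₁ = 5.78 × (1 + 0.072) = 6.1962.
r = 6.1962 / 54.78 + 0.072 = 0.11311 + 0.072 = 0.18511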